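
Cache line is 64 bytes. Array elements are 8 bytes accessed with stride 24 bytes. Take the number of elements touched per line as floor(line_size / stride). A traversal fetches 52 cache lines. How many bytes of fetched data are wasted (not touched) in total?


Elements per line = floor(64 / 24) = 2
Bytes used per line = 2 * 8 = 16
Wasted per line = 64 - 16 = 48
Total wasted = 48 * 52 = 2496

2496


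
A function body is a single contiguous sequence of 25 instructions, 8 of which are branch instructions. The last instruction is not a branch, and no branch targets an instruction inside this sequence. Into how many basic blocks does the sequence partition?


With no in-sequence branch targets, the leaders are the first instruction plus the instruction after each branch.
Number of basic blocks = branches + 1
= 8 + 1 = 9

9


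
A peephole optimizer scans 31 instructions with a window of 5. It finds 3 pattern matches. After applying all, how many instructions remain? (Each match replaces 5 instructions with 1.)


Each match removes 4 instructions.
Total removed = 3 * 4 = 12
Remaining = 31 - 12 = 19

19


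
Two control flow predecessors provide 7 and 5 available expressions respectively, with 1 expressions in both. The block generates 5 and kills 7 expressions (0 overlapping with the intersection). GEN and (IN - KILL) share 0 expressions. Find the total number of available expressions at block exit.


IN = intersection of predecessors = 1
IN - KILL = 1 - 0 = 1
|OUT| = |GEN| + |IN - KILL| - |GEN ∩ (IN - KILL)| = 5 + 1 - 0 = 6

6


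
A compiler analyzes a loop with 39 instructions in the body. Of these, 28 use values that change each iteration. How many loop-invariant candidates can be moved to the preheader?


Invariant candidates = total - loop-dependent
= 39 - 28 = 11

11


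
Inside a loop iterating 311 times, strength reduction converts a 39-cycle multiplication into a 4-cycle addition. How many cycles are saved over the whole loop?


Per-iteration saving = 39 - 4 = 35
Total saved = 311 * 35 = 10885

10885


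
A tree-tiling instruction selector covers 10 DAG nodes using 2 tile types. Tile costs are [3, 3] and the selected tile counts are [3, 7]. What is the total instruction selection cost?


Total cost = sum(count_i * cost_i)
= 3*3 + 7*3
= 30

30


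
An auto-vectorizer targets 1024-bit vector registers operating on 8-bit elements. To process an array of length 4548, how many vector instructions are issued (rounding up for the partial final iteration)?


Width = 1024 / 8 = 128 elements per vector op
Iterations = ceil(4548 / 128) = 36

36


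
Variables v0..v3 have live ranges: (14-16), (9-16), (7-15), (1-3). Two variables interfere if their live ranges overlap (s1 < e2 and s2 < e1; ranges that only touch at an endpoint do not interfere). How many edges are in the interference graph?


Check all pairs for overlapping intervals.
Two intervals (s1,e1) and (s2,e2) overlap if s1 < e2 and s2 < e1.
v0 (14-16) vs v1..v3: overlaps v1, v2 -> 2
v1 (9-16) vs v2..v3: overlaps v2 -> 1
v2 (7-15) vs v3: overlaps none -> 0
Total overlapping pairs = 2 + 1 + 0 = 3

3


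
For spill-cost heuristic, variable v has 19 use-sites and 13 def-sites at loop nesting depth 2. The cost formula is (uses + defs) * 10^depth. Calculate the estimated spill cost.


uses + defs = 19 + 13 = 32
10^2 = 100
Spill cost = 32 * 100 = 3200

3200


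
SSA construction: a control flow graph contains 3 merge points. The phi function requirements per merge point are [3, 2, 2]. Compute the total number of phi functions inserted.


Total phi functions = sum of phi functions at each join node
= 3 + 2 + 2 = 7

7


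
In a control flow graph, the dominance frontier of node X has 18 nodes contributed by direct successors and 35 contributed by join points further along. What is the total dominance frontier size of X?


DF(X) = direct successor contributions + join point contributions
= 18 + 35 = 53

53


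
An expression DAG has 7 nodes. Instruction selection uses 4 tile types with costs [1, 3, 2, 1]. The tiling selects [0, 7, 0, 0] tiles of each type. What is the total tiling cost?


Total cost = sum(count_i * cost_i)
= 0*1 + 7*3 + 0*2 + 0*1
= 21

21


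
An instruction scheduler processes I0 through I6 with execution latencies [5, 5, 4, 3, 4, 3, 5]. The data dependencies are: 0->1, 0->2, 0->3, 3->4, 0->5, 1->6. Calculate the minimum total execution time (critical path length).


Compute longest path through dependency graph: dist(Ik) = max over predecessors of dist + latency(Ik).
dist(I0) = latency 5 = 5
dist(I1) = dist(I0) + 5 = 5 + 5 = 10
dist(I2) = dist(I0) + 4 = 5 + 4 = 9
dist(I3) = dist(I0) + 3 = 5 + 3 = 8
dist(I4) = dist(I3) + 4 = 8 + 4 = 12
dist(I5) = dist(I0) + 3 = 5 + 3 = 8
dist(I6) = dist(I1) + 5 = 10 + 5 = 15
Critical path = max dist = 15

15


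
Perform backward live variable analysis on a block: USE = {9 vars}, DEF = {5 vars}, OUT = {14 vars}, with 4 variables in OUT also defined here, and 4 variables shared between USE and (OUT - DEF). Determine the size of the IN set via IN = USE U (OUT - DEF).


OUT - DEF: 14 - 4 = 10
|IN| = |USE| + |OUT - DEF| - |USE ∩ (OUT - DEF)| = 9 + 10 - 4 = 15

15


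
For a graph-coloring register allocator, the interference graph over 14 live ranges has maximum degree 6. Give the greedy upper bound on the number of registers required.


Greedy coloring never needs more than (max_degree + 1) colors: when coloring a vertex, at most max_degree neighbors are already colored.
Upper bound = 6 + 1 = 7

7


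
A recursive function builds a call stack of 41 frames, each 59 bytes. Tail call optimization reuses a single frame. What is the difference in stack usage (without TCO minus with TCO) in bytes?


Without TCO: 41 * 59 = 2419 bytes
With TCO: reuse 1 frame = 59 bytes
Savings = 2419 - 59 = 2360

2360


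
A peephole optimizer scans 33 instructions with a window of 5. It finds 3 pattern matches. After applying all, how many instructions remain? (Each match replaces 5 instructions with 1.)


Each match removes 4 instructions.
Total removed = 3 * 4 = 12
Remaining = 33 - 12 = 21

21


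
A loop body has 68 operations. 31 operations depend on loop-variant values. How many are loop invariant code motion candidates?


Invariant candidates = total - loop-dependent
= 68 - 31 = 37

37


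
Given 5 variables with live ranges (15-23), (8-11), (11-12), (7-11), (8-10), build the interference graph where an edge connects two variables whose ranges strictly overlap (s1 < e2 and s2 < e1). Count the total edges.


Check all pairs for overlapping intervals.
Two intervals (s1,e1) and (s2,e2) overlap if s1 < e2 and s2 < e1.
v0 (15-23) vs v1..v4: overlaps none -> 0
v1 (8-11) vs v2..v4: overlaps v3, v4 -> 2
v2 (11-12) vs v3..v4: overlaps none -> 0
v3 (7-11) vs v4: overlaps v4 -> 1
Total overlapping pairs = 0 + 2 + 0 + 1 = 3

3


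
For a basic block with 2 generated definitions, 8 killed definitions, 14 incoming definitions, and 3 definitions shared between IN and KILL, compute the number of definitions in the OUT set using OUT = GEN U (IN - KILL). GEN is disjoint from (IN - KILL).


IN - KILL: 14 - 3 = 11 surviving definitions
OUT = GEN + surviving = 2 + 11 = 13

13


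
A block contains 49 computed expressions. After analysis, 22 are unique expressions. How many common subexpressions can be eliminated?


CSE count = total expressions - unique expressions
= 49 - 22 = 27

27


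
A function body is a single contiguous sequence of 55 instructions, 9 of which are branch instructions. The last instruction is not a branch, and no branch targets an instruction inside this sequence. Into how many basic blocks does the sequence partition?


With no in-sequence branch targets, the leaders are the first instruction plus the instruction after each branch.
Number of basic blocks = branches + 1
= 9 + 1 = 10

10


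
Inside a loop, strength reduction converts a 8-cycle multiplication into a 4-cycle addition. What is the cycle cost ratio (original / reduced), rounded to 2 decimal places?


Ratio = mult_cost / add_cost = 8 / 4 = 2.0

2.0


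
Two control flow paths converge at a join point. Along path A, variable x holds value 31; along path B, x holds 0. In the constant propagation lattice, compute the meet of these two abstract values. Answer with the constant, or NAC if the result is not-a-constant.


Meet operation: if both paths give the same constant, result is that constant; if they differ, result is NAC (not-a-constant).
Path A: 31, Path B: 0 -> differ
Result: not-a-constant -> NAC

NAC


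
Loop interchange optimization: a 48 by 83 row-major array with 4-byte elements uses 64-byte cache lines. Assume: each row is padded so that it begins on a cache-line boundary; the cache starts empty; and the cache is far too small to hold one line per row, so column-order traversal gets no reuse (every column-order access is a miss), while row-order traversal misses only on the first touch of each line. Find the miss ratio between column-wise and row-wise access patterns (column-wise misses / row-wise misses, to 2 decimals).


Each row occupies 83 * 4 = 332 bytes and starts on a line boundary, so it spans ceil(332 / 64) = 6 cache lines.
Row-major traversal misses (one per line touched): 48 * ceil(83 * 4 / 64) = 288
Column-major traversal misses (no reuse, every access misses): 48 * 83 = 3984
Ratio = 3984 / 288 = 13.83

13.83


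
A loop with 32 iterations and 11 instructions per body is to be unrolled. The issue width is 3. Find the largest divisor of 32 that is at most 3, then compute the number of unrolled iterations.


Largest divisor of 32 <= 3 is 2
New iterations = 32 / 2 = 16

16


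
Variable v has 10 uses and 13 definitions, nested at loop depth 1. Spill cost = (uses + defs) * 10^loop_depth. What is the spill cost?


uses + defs = 10 + 13 = 23
10^1 = 10
Spill cost = 23 * 10 = 230

230


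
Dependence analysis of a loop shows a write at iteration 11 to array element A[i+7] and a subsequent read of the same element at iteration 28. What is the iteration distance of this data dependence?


Distance = read iteration - write iteration
= 28 - 11 = 17

17


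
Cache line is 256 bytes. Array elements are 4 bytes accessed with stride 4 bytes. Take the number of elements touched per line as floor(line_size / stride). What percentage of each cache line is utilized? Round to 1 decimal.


Elements per cache line = floor(256 / 4) = 64
Bytes used = 64 * 4 = 256
Utilization = 256 / 256 * 100 = 100.0%

100.0


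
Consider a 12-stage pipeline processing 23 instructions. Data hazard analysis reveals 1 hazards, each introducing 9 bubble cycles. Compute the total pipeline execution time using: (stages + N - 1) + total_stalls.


Base cycles = 12 + 23 - 1 = 34
Total stalls = 1 * 9 = 9
Total = 34 + 9 = 43

43


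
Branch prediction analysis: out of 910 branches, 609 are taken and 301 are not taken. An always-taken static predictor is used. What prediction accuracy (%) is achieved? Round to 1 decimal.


Predictor: always-taken
Correct predictions = 609
Accuracy = 609 / 910 * 100 = 66.9%

66.9


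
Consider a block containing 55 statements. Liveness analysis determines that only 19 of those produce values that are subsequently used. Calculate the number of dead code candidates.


Dead code = total statements - live definitions
= 55 - 19 = 36

36


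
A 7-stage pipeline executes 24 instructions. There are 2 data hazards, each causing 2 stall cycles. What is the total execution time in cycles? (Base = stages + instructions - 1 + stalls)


Base cycles = 7 + 24 - 1 = 30
Total stalls = 2 * 2 = 4
Total = 30 + 4 = 34

34


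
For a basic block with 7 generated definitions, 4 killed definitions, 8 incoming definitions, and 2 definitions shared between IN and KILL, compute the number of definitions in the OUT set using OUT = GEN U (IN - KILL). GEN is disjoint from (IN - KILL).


IN - KILL: 8 - 2 = 6 surviving definitions
OUT = GEN + surviving = 7 + 6 = 13

13


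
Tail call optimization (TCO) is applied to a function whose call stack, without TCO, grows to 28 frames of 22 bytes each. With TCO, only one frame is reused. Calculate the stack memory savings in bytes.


Without TCO: 28 * 22 = 616 bytes
With TCO: reuse 1 frame = 22 bytes
Savings = 616 - 22 = 594

594


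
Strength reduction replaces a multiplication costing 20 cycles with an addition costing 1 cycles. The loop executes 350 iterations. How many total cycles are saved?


Per-iteration saving = 20 - 1 = 19
Total saved = 350 * 19 = 6650

6650


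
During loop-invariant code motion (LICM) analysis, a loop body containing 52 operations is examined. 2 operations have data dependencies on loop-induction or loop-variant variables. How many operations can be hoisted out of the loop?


Invariant candidates = total - loop-dependent
= 52 - 2 = 50

50


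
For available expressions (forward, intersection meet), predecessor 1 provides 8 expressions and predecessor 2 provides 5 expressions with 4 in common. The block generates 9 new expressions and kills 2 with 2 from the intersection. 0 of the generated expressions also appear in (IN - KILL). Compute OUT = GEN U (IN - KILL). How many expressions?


IN = intersection of predecessors = 4
IN - KILL = 4 - 2 = 2
|OUT| = |GEN| + |IN - KILL| - |GEN ∩ (IN - KILL)| = 9 + 2 - 0 = 11

11


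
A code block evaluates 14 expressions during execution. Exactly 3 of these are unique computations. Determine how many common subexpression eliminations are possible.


CSE count = total expressions - unique expressions
= 14 - 3 = 11

11


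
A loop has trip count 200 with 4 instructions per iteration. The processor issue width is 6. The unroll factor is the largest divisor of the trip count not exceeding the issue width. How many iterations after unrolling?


Largest divisor of 200 <= 6 is 5
New iterations = 200 / 5 = 40

40


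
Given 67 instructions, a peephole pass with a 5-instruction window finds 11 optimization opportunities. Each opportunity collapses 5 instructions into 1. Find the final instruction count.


Each match removes 4 instructions.
Total removed = 11 * 4 = 44
Remaining = 67 - 44 = 23

23


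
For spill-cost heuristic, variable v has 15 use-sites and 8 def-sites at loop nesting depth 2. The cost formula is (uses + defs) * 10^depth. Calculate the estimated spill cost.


uses + defs = 15 + 8 = 23
10^2 = 100
Spill cost = 23 * 100 = 2300

2300


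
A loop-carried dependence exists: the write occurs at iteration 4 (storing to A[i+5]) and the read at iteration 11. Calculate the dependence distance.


Distance = read iteration - write iteration
= 11 - 4 = 7

7


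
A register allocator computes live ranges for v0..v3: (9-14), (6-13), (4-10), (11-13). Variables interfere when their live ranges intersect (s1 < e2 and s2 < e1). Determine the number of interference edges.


Check all pairs for overlapping intervals.
Two intervals (s1,e1) and (s2,e2) overlap if s1 < e2 and s2 < e1.
v0 (9-14) vs v1..v3: overlaps v1, v2, v3 -> 3
v1 (6-13) vs v2..v3: overlaps v2, v3 -> 2
v2 (4-10) vs v3: overlaps none -> 0
Total overlapping pairs = 3 + 2 + 0 = 5

5


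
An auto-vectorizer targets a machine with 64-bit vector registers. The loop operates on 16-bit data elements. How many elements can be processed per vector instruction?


Width = SIMD bits / data type bits
= 64 / 16 = 4

4


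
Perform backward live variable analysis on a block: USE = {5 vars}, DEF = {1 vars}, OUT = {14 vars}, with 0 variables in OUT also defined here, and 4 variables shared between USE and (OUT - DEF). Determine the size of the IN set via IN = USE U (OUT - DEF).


OUT - DEF: 14 - 0 = 14
|IN| = |USE| + |OUT - DEF| - |USE ∩ (OUT - DEF)| = 5 + 14 - 4 = 15

15


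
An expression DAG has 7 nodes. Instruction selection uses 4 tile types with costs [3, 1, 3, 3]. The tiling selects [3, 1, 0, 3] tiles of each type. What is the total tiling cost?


Total cost = sum(count_i * cost_i)
= 3*3 + 1*1 + 0*3 + 3*3
= 19

19


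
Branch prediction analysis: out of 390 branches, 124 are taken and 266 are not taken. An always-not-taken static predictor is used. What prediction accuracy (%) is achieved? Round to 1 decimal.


Predictor: always-not-taken
Correct predictions = 266
Accuracy = 266 / 390 * 100 = 68.2%

68.2


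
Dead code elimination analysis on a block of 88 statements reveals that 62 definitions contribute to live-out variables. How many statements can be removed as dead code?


Dead code = total statements - live definitions
= 88 - 62 = 26

26


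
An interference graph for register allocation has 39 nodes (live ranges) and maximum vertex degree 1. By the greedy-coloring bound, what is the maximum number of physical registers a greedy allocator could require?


Greedy coloring never needs more than (max_degree + 1) colors: when coloring a vertex, at most max_degree neighbors are already colored.
Upper bound = 1 + 1 = 2

2


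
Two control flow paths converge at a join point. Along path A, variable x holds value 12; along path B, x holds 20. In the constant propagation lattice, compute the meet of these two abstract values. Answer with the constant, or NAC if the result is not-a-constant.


Meet operation: if both paths give the same constant, result is that constant; if they differ, result is NAC (not-a-constant).
Path A: 12, Path B: 20 -> differ
Result: not-a-constant -> NAC

NAC


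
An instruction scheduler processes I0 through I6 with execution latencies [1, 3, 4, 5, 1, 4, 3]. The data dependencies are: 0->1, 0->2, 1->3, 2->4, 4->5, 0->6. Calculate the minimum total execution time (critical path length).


Compute longest path through dependency graph: dist(Ik) = max over predecessors of dist + latency(Ik).
dist(I0) = latency 1 = 1
dist(I1) = dist(I0) + 3 = 1 + 3 = 4
dist(I2) = dist(I0) + 4 = 1 + 4 = 5
dist(I3) = dist(I1) + 5 = 4 + 5 = 9
dist(I4) = dist(I2) + 1 = 5 + 1 = 6
dist(I5) = dist(I4) + 4 = 6 + 4 = 10
dist(I6) = dist(I0) + 3 = 1 + 3 = 4
Critical path = max dist = 10

10


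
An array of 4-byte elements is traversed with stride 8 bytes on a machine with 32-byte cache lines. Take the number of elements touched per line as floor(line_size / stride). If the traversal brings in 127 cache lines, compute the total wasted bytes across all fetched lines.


Elements per line = floor(32 / 8) = 4
Bytes used per line = 4 * 4 = 16
Wasted per line = 32 - 16 = 16
Total wasted = 16 * 127 = 2032

2032


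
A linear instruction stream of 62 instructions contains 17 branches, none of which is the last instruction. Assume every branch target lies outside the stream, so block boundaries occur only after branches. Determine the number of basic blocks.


With no in-sequence branch targets, the leaders are the first instruction plus the instruction after each branch.
Number of basic blocks = branches + 1
= 17 + 1 = 18

18


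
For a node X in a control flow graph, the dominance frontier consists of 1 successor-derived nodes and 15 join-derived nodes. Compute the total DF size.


DF(X) = direct successor contributions + join point contributions
= 1 + 15 = 16

16


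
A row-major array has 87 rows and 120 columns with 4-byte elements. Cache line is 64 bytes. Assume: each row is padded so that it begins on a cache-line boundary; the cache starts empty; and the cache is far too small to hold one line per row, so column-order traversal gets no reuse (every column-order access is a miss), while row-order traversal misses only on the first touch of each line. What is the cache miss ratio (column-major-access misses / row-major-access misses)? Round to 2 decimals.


Each row occupies 120 * 4 = 480 bytes and starts on a line boundary, so it spans ceil(480 / 64) = 8 cache lines.
Row-major traversal misses (one per line touched): 87 * ceil(120 * 4 / 64) = 696
Column-major traversal misses (no reuse, every access misses): 87 * 120 = 10440
Ratio = 10440 / 696 = 15.0

15.0


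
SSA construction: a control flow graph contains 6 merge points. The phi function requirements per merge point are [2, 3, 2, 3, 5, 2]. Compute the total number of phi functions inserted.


Total phi functions = sum of phi functions at each join node
= 2 + 3 + 2 + 3 + 5 + 2 = 17

17


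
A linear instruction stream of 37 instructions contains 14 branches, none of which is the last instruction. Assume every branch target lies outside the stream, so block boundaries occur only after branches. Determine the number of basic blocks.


With no in-sequence branch targets, the leaders are the first instruction plus the instruction after each branch.
Number of basic blocks = branches + 1
= 14 + 1 = 15

15


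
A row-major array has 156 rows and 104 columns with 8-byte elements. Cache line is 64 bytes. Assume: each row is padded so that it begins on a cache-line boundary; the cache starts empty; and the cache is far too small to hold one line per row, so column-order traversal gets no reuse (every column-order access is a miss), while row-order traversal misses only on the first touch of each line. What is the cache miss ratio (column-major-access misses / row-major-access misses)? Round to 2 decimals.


Each row occupies 104 * 8 = 832 bytes and starts on a line boundary, so it spans ceil(832 / 64) = 13 cache lines.
Row-major traversal misses (one per line touched): 156 * ceil(104 * 8 / 64) = 2028
Column-major traversal misses (no reuse, every access misses): 156 * 104 = 16224
Ratio = 16224 / 2028 = 8.0

8.0


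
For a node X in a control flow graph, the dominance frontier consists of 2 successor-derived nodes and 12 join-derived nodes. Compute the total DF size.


DF(X) = direct successor contributions + join point contributions
= 2 + 12 = 14

14


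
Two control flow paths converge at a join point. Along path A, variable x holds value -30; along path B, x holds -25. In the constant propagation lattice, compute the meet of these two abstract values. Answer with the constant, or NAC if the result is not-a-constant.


Meet operation: if both paths give the same constant, result is that constant; if they differ, result is NAC (not-a-constant).
Path A: -30, Path B: -25 -> differ
Result: not-a-constant -> NAC

NAC


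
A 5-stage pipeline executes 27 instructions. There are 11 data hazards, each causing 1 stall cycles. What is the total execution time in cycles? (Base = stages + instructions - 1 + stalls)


Base cycles = 5 + 27 - 1 = 31
Total stalls = 11 * 1 = 11
Total = 31 + 11 = 42

42


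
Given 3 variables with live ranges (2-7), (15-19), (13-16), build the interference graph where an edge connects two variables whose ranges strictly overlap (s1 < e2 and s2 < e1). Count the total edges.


Check all pairs for overlapping intervals.
Two intervals (s1,e1) and (s2,e2) overlap if s1 < e2 and s2 < e1.
v0 (2-7) vs v1..v2: overlaps none -> 0
v1 (15-19) vs v2: overlaps v2 -> 1
Total overlapping pairs = 0 + 1 = 1

1


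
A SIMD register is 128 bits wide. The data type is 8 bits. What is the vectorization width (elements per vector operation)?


Width = SIMD bits / data type bits
= 128 / 8 = 16

16


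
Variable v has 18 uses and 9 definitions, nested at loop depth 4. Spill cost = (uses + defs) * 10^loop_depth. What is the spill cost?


uses + defs = 18 + 9 = 27
10^4 = 10000
Spill cost = 27 * 10000 = 270000

270000


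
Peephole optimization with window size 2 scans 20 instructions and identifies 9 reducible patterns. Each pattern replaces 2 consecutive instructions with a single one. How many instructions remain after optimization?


Each match removes 1 instructions.
Total removed = 9 * 1 = 9
Remaining = 20 - 9 = 11

11


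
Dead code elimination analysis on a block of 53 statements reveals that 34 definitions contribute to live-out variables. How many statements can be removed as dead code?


Dead code = total statements - live definitions
= 53 - 34 = 19

19


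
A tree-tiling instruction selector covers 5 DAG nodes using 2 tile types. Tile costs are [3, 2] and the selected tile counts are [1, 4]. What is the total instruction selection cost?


Total cost = sum(count_i * cost_i)
= 1*3 + 4*2
= 11

11


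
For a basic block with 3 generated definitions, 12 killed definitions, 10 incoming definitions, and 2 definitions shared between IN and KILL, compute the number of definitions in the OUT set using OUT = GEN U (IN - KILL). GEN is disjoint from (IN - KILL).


IN - KILL: 10 - 2 = 8 surviving definitions
OUT = GEN + surviving = 3 + 8 = 11

11


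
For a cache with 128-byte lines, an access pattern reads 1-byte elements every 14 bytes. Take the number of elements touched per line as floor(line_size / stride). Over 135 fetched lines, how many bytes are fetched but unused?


Elements per line = floor(128 / 14) = 9
Bytes used per line = 9 * 1 = 9
Wasted per line = 128 - 9 = 119
Total wasted = 119 * 135 = 16065

16065


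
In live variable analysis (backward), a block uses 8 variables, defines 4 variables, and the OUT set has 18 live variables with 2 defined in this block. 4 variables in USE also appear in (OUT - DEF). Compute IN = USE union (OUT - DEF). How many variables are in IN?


OUT - DEF: 18 - 2 = 16
|IN| = |USE| + |OUT - DEF| - |USE ∩ (OUT - DEF)| = 8 + 16 - 4 = 20

20


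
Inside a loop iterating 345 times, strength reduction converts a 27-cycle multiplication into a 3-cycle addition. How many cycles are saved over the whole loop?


Per-iteration saving = 27 - 3 = 24
Total saved = 345 * 24 = 8280

8280


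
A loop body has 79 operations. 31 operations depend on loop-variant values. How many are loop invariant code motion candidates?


Invariant candidates = total - loop-dependent
= 79 - 31 = 48

48


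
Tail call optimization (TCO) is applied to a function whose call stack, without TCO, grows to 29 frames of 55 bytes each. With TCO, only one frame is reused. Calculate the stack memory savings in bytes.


Without TCO: 29 * 55 = 1595 bytes
With TCO: reuse 1 frame = 55 bytes
Savings = 1595 - 55 = 1540

1540


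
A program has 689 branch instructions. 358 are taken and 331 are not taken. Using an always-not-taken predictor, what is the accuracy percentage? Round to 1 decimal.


Predictor: always-not-taken
Correct predictions = 331
Accuracy = 331 / 689 * 100 = 48.0%

48.0


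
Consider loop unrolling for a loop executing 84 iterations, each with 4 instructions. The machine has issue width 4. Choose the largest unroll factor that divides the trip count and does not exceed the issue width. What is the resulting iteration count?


Largest divisor of 84 <= 4 is 4
New iterations = 84 / 4 = 21

21


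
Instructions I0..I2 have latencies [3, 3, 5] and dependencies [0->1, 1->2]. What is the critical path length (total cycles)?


Compute longest path through dependency graph: dist(Ik) = max over predecessors of dist + latency(Ik).
dist(I0) = latency 3 = 3
dist(I1) = dist(I0) + 3 = 3 + 3 = 6
dist(I2) = dist(I1) + 5 = 6 + 5 = 11
Critical path = max dist = 11

11


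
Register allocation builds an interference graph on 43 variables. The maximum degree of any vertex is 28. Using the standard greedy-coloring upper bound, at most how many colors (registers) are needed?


Greedy coloring never needs more than (max_degree + 1) colors: when coloring a vertex, at most max_degree neighbors are already colored.
Upper bound = 28 + 1 = 29

29


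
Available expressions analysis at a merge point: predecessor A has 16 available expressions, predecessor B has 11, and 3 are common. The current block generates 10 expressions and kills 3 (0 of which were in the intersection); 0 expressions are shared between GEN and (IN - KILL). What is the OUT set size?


IN = intersection of predecessors = 3
IN - KILL = 3 - 0 = 3
|OUT| = |GEN| + |IN - KILL| - |GEN ∩ (IN - KILL)| = 10 + 3 - 0 = 13

13


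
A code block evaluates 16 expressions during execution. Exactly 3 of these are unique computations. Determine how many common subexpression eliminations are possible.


CSE count = total expressions - unique expressions
= 16 - 3 = 13

13


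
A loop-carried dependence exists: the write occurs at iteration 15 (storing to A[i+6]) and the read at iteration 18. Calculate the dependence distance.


Distance = read iteration - write iteration
= 18 - 15 = 3

3


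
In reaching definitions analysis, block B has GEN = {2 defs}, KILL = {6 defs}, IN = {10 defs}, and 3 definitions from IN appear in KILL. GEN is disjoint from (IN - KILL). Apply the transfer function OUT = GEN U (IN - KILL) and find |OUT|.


IN - KILL: 10 - 3 = 7 surviving definitions
OUT = GEN + surviving = 2 + 7 = 9

9


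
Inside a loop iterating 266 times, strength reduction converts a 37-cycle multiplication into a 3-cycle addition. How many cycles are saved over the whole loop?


Per-iteration saving = 37 - 3 = 34
Total saved = 266 * 34 = 9044

9044


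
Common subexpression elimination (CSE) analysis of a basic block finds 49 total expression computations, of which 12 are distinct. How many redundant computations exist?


CSE count = total expressions - unique expressions
= 49 - 12 = 37

37


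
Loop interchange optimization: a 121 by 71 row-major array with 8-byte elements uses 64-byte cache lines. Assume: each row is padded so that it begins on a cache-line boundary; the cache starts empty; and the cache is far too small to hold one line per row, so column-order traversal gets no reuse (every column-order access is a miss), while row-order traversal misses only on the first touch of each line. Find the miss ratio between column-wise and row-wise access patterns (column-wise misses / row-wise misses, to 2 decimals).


Each row occupies 71 * 8 = 568 bytes and starts on a line boundary, so it spans ceil(568 / 64) = 9 cache lines.
Row-major traversal misses (one per line touched): 121 * ceil(71 * 8 / 64) = 1089
Column-major traversal misses (no reuse, every access misses): 121 * 71 = 8591
Ratio = 8591 / 1089 = 7.89

7.89


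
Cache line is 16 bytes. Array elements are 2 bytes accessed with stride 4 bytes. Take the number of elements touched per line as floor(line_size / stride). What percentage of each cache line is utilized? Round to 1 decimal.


Elements per cache line = floor(16 / 4) = 4
Bytes used = 4 * 2 = 8
Utilization = 8 / 16 * 100 = 50.0%

50.0


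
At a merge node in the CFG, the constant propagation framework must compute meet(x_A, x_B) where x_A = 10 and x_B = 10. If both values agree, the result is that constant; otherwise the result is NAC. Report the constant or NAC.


Meet operation: if both paths give the same constant, result is that constant; if they differ, result is NAC (not-a-constant).
Path A: 10, Path B: 10 -> equal
Result: constant -> 10

10


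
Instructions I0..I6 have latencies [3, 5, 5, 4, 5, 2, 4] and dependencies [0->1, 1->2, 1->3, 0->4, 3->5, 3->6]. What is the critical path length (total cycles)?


Compute longest path through dependency graph: dist(Ik) = max over predecessors of dist + latency(Ik).
dist(I0) = latency 3 = 3
dist(I1) = dist(I0) + 5 = 3 + 5 = 8
dist(I2) = dist(I1) + 5 = 8 + 5 = 13
dist(I3) = dist(I1) + 4 = 8 + 4 = 12
dist(I4) = dist(I0) + 5 = 3 + 5 = 8
dist(I5) = dist(I3) + 2 = 12 + 2 = 14
dist(I6) = dist(I3) + 4 = 12 + 4 = 16
Critical path = max dist = 16

16


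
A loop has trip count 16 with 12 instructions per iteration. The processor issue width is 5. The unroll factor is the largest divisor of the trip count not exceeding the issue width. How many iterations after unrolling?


Largest divisor of 16 <= 5 is 4
New iterations = 16 / 4 = 4

4


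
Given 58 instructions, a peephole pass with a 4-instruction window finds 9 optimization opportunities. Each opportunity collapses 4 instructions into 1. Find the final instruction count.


Each match removes 3 instructions.
Total removed = 9 * 3 = 27
Remaining = 58 - 27 = 31

31


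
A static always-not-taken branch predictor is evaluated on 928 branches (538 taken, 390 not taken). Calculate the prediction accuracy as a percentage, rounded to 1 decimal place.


Predictor: always-not-taken
Correct predictions = 390
Accuracy = 390 / 928 * 100 = 42.0%

42.0


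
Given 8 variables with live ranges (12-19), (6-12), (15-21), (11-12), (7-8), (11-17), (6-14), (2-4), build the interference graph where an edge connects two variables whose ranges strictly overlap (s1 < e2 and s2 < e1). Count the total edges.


Check all pairs for overlapping intervals.
Two intervals (s1,e1) and (s2,e2) overlap if s1 < e2 and s2 < e1.
v0 (12-19) vs v1..v7: overlaps v2, v5, v6 -> 3
v1 (6-12) vs v2..v7: overlaps v3, v4, v5, v6 -> 4
v2 (15-21) vs v3..v7: overlaps v5 -> 1
v3 (11-12) vs v4..v7: overlaps v5, v6 -> 2
v4 (7-8) vs v5..v7: overlaps v6 -> 1
v5 (11-17) vs v6..v7: overlaps v6 -> 1
v6 (6-14) vs v7: overlaps none -> 0
Total overlapping pairs = 3 + 4 + 1 + 2 + 1 + 1 + 0 = 12

12


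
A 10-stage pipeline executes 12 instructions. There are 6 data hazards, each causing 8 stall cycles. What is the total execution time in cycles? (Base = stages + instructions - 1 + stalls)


Base cycles = 10 + 12 - 1 = 21
Total stalls = 6 * 8 = 48
Total = 21 + 48 = 69

69


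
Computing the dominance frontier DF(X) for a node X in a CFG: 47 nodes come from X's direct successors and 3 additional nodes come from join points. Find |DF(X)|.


DF(X) = direct successor contributions + join point contributions
= 47 + 3 = 50

50


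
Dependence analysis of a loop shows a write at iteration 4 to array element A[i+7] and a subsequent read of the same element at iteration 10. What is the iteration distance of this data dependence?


Distance = read iteration - write iteration
= 10 - 4 = 6

6


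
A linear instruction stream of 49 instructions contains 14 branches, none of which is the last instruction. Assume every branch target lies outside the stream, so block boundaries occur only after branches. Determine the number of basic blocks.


With no in-sequence branch targets, the leaders are the first instruction plus the instruction after each branch.
Number of basic blocks = branches + 1
= 14 + 1 = 15

15


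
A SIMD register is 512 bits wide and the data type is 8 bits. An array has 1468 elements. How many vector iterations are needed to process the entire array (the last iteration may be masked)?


Width = 512 / 8 = 64 elements per vector op
Iterations = ceil(1468 / 64) = 23

23


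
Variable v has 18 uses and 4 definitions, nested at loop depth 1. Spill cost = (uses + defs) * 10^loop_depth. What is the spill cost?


uses + defs = 18 + 4 = 22
10^1 = 10
Spill cost = 22 * 10 = 220

220


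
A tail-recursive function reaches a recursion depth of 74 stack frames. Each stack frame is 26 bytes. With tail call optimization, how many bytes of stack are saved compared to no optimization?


Without TCO: 74 * 26 = 1924 bytes
With TCO: reuse 1 frame = 26 bytes
Savings = 1924 - 26 = 1898

1898


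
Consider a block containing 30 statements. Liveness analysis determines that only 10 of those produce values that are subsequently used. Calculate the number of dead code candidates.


Dead code = total statements - live definitions
= 30 - 10 = 20

20


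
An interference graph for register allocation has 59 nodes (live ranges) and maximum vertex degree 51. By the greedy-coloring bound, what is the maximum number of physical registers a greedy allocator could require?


Greedy coloring never needs more than (max_degree + 1) colors: when coloring a vertex, at most max_degree neighbors are already colored.
Upper bound = 51 + 1 = 52

52


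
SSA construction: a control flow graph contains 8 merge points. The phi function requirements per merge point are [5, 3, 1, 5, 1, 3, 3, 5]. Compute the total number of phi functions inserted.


Total phi functions = sum of phi functions at each join node
= 5 + 3 + 1 + 5 + 1 + 3 + 3 + 5 = 26

26


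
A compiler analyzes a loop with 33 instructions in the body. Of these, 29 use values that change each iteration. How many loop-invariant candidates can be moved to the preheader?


Invariant candidates = total - loop-dependent
= 33 - 29 = 4

4


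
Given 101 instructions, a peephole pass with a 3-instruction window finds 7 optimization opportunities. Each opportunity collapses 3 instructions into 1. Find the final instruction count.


Each match removes 2 instructions.
Total removed = 7 * 2 = 14
Remaining = 101 - 14 = 87

87


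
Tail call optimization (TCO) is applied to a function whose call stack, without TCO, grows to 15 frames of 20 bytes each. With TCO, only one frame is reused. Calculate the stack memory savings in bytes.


Without TCO: 15 * 20 = 300 bytes
With TCO: reuse 1 frame = 20 bytes
Savings = 300 - 20 = 280

280


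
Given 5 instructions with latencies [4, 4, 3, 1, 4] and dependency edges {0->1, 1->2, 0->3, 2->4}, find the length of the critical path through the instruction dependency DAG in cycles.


Compute longest path through dependency graph: dist(Ik) = max over predecessors of dist + latency(Ik).
dist(I0) = latency 4 = 4
dist(I1) = dist(I0) + 4 = 4 + 4 = 8
dist(I2) = dist(I1) + 3 = 8 + 3 = 11
dist(I3) = dist(I0) + 1 = 4 + 1 = 5
dist(I4) = dist(I2) + 4 = 11 + 4 = 15
Critical path = max dist = 15

15


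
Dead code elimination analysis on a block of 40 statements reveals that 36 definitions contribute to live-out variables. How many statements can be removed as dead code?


Dead code = total statements - live definitions
= 40 - 36 = 4

4


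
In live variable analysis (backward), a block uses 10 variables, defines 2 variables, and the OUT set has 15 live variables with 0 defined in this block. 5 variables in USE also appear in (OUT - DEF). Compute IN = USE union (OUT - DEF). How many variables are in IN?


OUT - DEF: 15 - 0 = 15
|IN| = |USE| + |OUT - DEF| - |USE ∩ (OUT - DEF)| = 10 + 15 - 5 = 20

20


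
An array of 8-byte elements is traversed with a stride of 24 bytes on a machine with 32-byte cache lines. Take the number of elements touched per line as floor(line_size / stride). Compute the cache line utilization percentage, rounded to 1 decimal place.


Elements per cache line = floor(32 / 24) = 1
Bytes used = 1 * 8 = 8
Utilization = 8 / 32 * 100 = 25.0%

25.0


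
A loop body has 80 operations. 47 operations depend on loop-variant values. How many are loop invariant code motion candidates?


Invariant candidates = total - loop-dependent
= 80 - 47 = 33

33


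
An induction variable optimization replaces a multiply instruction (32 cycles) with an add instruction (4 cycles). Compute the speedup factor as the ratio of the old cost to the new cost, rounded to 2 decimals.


Ratio = mult_cost / add_cost = 32 / 4 = 8.0

8.0


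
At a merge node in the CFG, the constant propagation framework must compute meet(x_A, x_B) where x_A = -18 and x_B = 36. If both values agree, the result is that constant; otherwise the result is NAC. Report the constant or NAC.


Meet operation: if both paths give the same constant, result is that constant; if they differ, result is NAC (not-a-constant).
Path A: -18, Path B: 36 -> differ
Result: not-a-constant -> NAC

NAC


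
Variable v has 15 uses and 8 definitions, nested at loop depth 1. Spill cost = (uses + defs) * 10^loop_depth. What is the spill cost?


uses + defs = 15 + 8 = 23
10^1 = 10
Spill cost = 23 * 10 = 230

230


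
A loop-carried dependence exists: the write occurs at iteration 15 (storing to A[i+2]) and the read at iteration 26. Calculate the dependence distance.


Distance = read iteration - write iteration
= 26 - 15 = 11

11


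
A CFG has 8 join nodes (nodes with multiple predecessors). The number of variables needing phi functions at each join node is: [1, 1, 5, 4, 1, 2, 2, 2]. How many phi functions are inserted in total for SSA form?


Total phi functions = sum of phi functions at each join node
= 1 + 1 + 5 + 4 + 1 + 2 + 2 + 2 = 18

18
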